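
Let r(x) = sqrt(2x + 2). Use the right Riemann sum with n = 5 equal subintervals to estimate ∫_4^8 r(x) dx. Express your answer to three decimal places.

Δx = (8 − 4)/5 = 0.8.
Right endpoints: 4.8, 5.6, 6.4, 7.2, 8.
r(4.8) ≈ 3.406, r(5.6) ≈ 3.633, r(6.4) ≈ 3.847, r(7.2) ≈ 4.050, r(8) ≈ 4.243.
Sum = Δx · [r(4.8) + r(5.6) + r(6.4) + r(7.2) + r(8)].
Sum ≈ 15.343.

15.343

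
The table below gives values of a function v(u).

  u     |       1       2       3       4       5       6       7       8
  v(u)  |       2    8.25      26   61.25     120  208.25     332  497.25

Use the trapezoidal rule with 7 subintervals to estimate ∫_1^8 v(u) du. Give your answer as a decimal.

1005.375

Δu = 1.
T_7 = (1/2)·[2 + 2·8.25 + 2·26 + 2·61.25 + 2·120 + 2·208.25 + 2·332 + 497.25] = 1005.375.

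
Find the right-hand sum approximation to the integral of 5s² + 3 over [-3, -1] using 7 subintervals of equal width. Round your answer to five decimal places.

Δs = (-1 − (-3))/7 = 2/7.
Right endpoints: -19/7, -17/7, -15/7, -13/7, -11/7, -9/7, -1.
f(-19/7) = 1952/49, f(-17/7) = 1592/49, f(-15/7) = 1272/49, f(-13/7) = 992/49, f(-11/7) = 752/49, f(-9/7) = 552/49, f(-1) = 8.
Sum = Δs · [f(-19/7) + f(-17/7) + f(-15/7) + ...].
Sum ≈ 43.75510.

43.75510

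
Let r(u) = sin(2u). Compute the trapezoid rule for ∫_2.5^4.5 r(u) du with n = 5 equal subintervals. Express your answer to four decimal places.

0.5652

Δu = (4.5 − 2.5)/5 = 0.4.
r(2.5) ≈ -0.9589, r(2.9) ≈ -0.4646, r(3.3) ≈ 0.3115, r(3.7) ≈ 0.8987, r(4.1) ≈ 0.9407, r(4.5) ≈ 0.4121.
T_5 = (Δu/2)·[r(u_0) + 2r(u_1) + ... + 2r(u_{4}) + r(u_5)].
Sum ≈ 0.5652.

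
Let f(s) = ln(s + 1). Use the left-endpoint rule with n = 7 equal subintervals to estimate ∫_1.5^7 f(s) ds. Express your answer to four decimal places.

Δs = (7 − 1.5)/7 = 11/14.
Left endpoints: 1.5, 16/7, 43/14, 27/7, 65/14, 38/7, 87/14.
f(1.5) ≈ 0.9163, f(16/7) ≈ 1.1896, f(43/14) ≈ 1.4040, f(27/7) ≈ 1.5805, f(65/14) ≈ 1.7304, f(38/7) ≈ 1.8608, f(87/14) ≈ 1.9761.
Sum = Δs · [f(1.5) + f(16/7) + f(43/14) + ...].
Sum ≈ 8.3738.

8.3738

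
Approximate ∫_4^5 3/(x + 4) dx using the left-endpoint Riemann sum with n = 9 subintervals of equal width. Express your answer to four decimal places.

0.3557

Δx = (5 − 4)/9 = 1/9.
Left endpoints: 4, 37/9, 38/9, 13/3, 40/9, 41/9, 14/3, 43/9, 44/9.
f(4) = 0.375, f(37/9) = 27/73, f(38/9) = 27/74, f(13/3) = 0.36, f(40/9) = 27/76, f(41/9) = 27/77, f(14/3) = 9/26, f(43/9) = 27/79, f(44/9) = 0.3375.
Sum = Δx · [f(4) + f(37/9) + f(38/9) + ...].
Sum ≈ 0.3557.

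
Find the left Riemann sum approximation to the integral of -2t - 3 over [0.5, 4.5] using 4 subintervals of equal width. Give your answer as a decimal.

-28

Δt = (4.5 − 0.5)/4 = 1.
Left endpoints: 0.5, 1.5, 2.5, 3.5.
f(0.5) = -4, f(1.5) = -6, f(2.5) = -8, f(3.5) = -10.
Sum = Δt · [f(0.5) + f(1.5) + f(2.5) + f(3.5)].
Sum = -28.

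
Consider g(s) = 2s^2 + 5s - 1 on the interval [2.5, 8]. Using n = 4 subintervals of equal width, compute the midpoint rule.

468.05859375

Δs = (8 − 2.5)/4 = 1.375.
Midpoints: 3.1875, 4.5625, 5.9375, 7.3125.
g(3.1875) = 35.2578125, g(4.5625) = 63.4453125, g(5.9375) = 99.1953125, g(7.3125) = 142.5078125.
Sum = Δs · [g(3.1875) + g(4.5625) + g(5.9375) + g(7.3125)].
Sum = 468.05859375.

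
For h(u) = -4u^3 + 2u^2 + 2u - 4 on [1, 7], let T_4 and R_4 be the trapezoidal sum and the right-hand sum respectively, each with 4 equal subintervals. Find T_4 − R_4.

T_4 = -2251.5.
R_4 = -3196.5.
T_4 − R_4 = 945.

945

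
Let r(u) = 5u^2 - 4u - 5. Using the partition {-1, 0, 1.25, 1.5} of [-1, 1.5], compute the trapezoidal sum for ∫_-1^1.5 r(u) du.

Subinterval widths: 1, 1.25, 0.25.
r(-1) = 4, r(0) = -5, r(1.25) = -2.1875, r(1.5) = 0.25.
On each subinterval the trapezoid contributes (Δu_i/2)·[r(u_{i-1}) + r(u_i)].
Sum = -5.234375.

-5.234375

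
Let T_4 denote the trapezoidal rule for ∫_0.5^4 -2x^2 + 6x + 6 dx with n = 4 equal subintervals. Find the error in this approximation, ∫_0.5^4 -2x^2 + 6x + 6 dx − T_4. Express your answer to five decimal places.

0.89323

Exact integral: ∫_0.5^4 f(x) dx ≈ 25.6666667.
T_4 = 24.7734375.
Error ≈ 25.6666667 − 24.7734375 ≈ 0.89323.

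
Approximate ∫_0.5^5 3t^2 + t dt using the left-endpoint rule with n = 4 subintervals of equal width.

95.80078125

Δt = (5 − 0.5)/4 = 1.125.
Left endpoints: 0.5, 1.625, 2.75, 3.875.
f(0.5) = 1.25, f(1.625) = 9.546875, f(2.75) = 25.4375, f(3.875) = 48.921875.
Sum = Δt · [f(0.5) + f(1.625) + f(2.75) + f(3.875)].
Sum = 95.80078125.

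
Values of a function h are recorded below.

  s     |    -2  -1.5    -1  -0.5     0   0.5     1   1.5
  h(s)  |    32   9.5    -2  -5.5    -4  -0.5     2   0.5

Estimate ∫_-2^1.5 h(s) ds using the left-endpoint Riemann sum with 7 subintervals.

Δs = 0.5.
Sum = 0.5·[32 + 9.5 + (-2) + (-5.5) + (-4) + (-0.5) + 2] = 15.75.

15.75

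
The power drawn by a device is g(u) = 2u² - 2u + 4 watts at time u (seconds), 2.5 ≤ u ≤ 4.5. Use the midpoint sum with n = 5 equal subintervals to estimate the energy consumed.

Δu = (4.5 − 2.5)/5 = 0.4.
Midpoints: 2.7, 3.1, 3.5, 3.9, 4.3.
g(2.7) = 13.18, g(3.1) = 17.02, g(3.5) = 21.5, g(3.9) = 26.62, g(4.3) = 32.38.
Sum = Δu · [g(2.7) + g(3.1) + g(3.5) + g(3.9) + g(4.3)].
Sum = 44.28.

44.28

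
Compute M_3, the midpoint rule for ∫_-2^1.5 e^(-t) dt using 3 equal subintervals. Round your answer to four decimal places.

6.7751

Δt = (1.5 − (-2))/3 = 7/6.
Midpoints: -17/12, -0.25, 11/12.
f(-17/12) ≈ 4.1234, f(-0.25) ≈ 1.2840, f(11/12) ≈ 0.3998.
Sum = Δt · [f(-17/12) + f(-0.25) + f(11/12)].
Sum ≈ 6.7751.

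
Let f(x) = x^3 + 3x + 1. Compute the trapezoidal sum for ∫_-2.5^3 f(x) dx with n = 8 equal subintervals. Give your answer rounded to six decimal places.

Δx = (3 − (-2.5))/8 = 0.6875.
f(-2.5) = -22.125, f(-1.8125) = -42565/4096, f(-1.125) = -1945/512, f(-0.4375) = -1623/4096, f(0.25) = 1.765625, f(0.9375) = 18991/4096, f(1.625) = 5205/512, f(2.3125) = 83165/4096, f(3) = 37.
T_8 = (Δx/2)·[f(x_0) + 2f(x_1) + ... + 2f(x_{7}) + f(x_8)].
Sum ≈ 20.434326.

20.434326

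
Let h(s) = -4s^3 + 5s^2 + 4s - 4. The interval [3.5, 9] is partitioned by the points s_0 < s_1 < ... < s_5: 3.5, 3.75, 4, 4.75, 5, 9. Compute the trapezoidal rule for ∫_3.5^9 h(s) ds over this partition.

-5998.25

Subinterval widths: 0.25, 0.25, 0.75, 0.25, 4.
h(3.5) = -100.25, h(3.75) = -129.625, h(4) = -164, h(4.75) = -300.875, h(5) = -359, h(9) = -2479.
On each subinterval the trapezoid contributes (Δs_i/2)·[h(s_{i-1}) + h(s_i)].
Sum = -5998.25.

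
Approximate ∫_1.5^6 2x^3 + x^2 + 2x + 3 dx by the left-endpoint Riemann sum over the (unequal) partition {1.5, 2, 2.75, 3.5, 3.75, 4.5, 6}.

Subinterval widths: 0.5, 0.75, 0.75, 0.25, 0.75, 1.5.
Left endpoints: 1.5, 2, 2.75, 3.5, 3.75, 4.5.
f(1.5) = 15, f(2) = 27, f(2.75) = 57.65625, f(3.5) = 108, f(3.75) = 130.03125, f(4.5) = 214.5.
Sum = Σ Δx_i · f(x_i).
Sum = 517.265625.

517.265625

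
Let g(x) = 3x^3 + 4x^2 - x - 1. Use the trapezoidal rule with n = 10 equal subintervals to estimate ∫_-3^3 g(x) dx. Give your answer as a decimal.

67.44

Δx = (3 − (-3))/10 = 0.6.
g(-3) = -43, g(-2.4) = -17.032, g(-1.8) = -3.736, g(-1.2) = 0.776, g(-0.6) = 0.392, g(0) = -1, g(0.6) = 0.488, g(1.2) = 8.744, g(1.8) = 27.656, g(2.4) = 61.112, g(3) = 113.
T_10 = (Δx/2)·[g(x_0) + 2g(x_1) + ... + 2g(x_{9}) + g(x_10)].
Sum = 67.44.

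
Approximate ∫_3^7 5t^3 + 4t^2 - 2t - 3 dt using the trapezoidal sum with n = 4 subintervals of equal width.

3322

Δt = (7 − 3)/4 = 1.
f(3) = 162, f(4) = 373, f(5) = 712, f(6) = 1209, f(7) = 1894.
T_4 = (Δt/2)·[f(t_0) + 2f(t_1) + 2f(t_2) + 2f(t_3) + f(t_4)].
Sum = 3322.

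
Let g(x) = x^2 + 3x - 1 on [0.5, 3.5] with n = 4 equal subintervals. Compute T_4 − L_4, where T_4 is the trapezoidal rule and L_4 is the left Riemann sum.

T_4 = 29.53125.
L_4 = 21.65625.
T_4 − L_4 = 7.875.

7.875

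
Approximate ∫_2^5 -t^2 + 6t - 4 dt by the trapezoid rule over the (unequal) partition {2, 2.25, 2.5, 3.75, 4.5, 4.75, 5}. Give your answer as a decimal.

11.59375

Subinterval widths: 0.25, 0.25, 1.25, 0.75, 0.25, 0.25.
f(2) = 4, f(2.25) = 4.4375, f(2.5) = 4.75, f(3.75) = 4.4375, f(4.5) = 2.75, f(4.75) = 1.9375, f(5) = 1.
On each subinterval the trapezoid contributes (Δt_i/2)·[f(t_{i-1}) + f(t_i)].
Sum = 11.59375.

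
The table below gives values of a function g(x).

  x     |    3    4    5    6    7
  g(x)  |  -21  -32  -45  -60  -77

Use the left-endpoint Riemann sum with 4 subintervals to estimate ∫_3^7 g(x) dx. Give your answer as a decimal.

Δx = 1.
Sum = 1·[(-21) + (-32) + (-45) + (-60)] = -158.

-158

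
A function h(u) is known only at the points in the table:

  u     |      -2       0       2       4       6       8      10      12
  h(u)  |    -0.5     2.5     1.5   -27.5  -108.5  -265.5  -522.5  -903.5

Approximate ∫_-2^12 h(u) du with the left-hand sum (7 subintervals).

-1841

Δu = 2.
Sum = 2·[(-0.5) + 2.5 + 1.5 + (-27.5) + (-108.5) + (-265.5) + (-522.5)] = -1841.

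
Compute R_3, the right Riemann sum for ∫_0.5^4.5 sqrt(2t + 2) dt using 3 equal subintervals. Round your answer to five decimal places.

11.44514

Δt = (4.5 − 0.5)/3 = 4/3.
Right endpoints: 11/6, 19/6, 4.5.
f(11/6) ≈ 2.38048, f(19/6) ≈ 2.88675, f(4.5) ≈ 3.31662.
Sum = Δt · [f(11/6) + f(19/6) + f(4.5)].
Sum ≈ 11.44514.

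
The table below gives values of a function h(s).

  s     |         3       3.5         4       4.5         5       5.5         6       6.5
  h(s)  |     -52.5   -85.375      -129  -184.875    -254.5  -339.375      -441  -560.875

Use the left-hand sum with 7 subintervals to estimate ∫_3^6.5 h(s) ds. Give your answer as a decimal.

-743.3125

Δs = 0.5.
Sum = 0.5·[(-52.5) + (-85.375) + (-129) + (-184.875) + (-254.5) + (-339.375) + (-441)] = -743.3125.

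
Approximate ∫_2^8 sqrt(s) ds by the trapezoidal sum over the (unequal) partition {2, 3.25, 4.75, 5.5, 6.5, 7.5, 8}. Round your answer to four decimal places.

13.1772

Subinterval widths: 1.25, 1.5, 0.75, 1, 1, 0.5.
f(2) ≈ 1.4142, f(3.25) ≈ 1.8028, f(4.75) ≈ 2.1794, f(5.5) ≈ 2.3452, f(6.5) ≈ 2.5495, f(7.5) ≈ 2.7386, f(8) ≈ 2.8284.
On each subinterval the trapezoid contributes (Δs_i/2)·[f(s_{i-1}) + f(s_i)].
Sum ≈ 13.1772.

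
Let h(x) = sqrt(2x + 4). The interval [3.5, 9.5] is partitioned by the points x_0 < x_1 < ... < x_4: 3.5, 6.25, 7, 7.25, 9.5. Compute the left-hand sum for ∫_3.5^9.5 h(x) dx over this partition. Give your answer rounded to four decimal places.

22.9055

Subinterval widths: 2.75, 0.75, 0.25, 2.25.
Left endpoints: 3.5, 6.25, 7, 7.25.
h(3.5) ≈ 3.3166, h(6.25) ≈ 4.0620, h(7) ≈ 4.2426, h(7.25) ≈ 4.3012.
Sum = Σ Δx_i · h(x_i).
Sum ≈ 22.9055.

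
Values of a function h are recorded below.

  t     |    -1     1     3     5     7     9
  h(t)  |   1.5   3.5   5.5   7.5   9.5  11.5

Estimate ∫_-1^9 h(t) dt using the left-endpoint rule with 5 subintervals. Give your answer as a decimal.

55

Δt = 2.
Sum = 2·[1.5 + 3.5 + 5.5 + 7.5 + 9.5] = 55.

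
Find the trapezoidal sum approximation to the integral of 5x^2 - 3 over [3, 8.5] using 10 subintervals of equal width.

963.428125

Δx = (8.5 − 3)/10 = 0.55.
f(3) = 42, f(3.55) = 60.0125, f(4.1) = 81.05, f(4.65) = 105.1125, f(5.2) = 132.2, f(5.75) = 162.3125, f(6.3) = 195.45, f(6.85) = 231.6125, f(7.4) = 270.8, f(7.95) = 313.0125, f(8.5) = 358.25.
T_10 = (Δx/2)·[f(x_0) + 2f(x_1) + ... + 2f(x_{9}) + f(x_10)].
Sum = 963.428125.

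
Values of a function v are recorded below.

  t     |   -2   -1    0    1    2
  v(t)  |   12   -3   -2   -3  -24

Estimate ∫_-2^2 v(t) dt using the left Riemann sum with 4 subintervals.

Δt = 1.
Sum = 1·[12 + (-3) + (-2) + (-3)] = 4.

4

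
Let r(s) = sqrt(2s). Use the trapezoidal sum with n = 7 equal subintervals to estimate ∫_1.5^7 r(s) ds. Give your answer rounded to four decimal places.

15.7132

Δs = (7 − 1.5)/7 = 11/14.
r(1.5) ≈ 1.7321, r(16/7) ≈ 2.1381, r(43/14) ≈ 2.4785, r(27/7) ≈ 2.7775, r(65/14) ≈ 3.0472, r(38/7) ≈ 3.2950, r(87/14) ≈ 3.5254, r(7) ≈ 3.7417.
T_7 = (Δs/2)·[r(s_0) + 2r(s_1) + ... + 2r(s_{6}) + r(s_7)].
Sum ≈ 15.7132.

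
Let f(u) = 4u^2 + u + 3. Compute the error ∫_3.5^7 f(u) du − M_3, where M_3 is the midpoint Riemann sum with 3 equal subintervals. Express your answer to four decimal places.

1.5880

Exact integral: ∫_3.5^7 f(u) du ≈ 429.041667.
M_3 ≈ 427.453704.
Error ≈ 429.041667 − 427.453704 ≈ 1.5880.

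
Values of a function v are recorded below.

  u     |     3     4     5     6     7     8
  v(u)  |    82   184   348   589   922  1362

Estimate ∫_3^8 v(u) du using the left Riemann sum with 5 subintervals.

2125

Δu = 1.
Sum = 1·[82 + 184 + 348 + 589 + 922] = 2125.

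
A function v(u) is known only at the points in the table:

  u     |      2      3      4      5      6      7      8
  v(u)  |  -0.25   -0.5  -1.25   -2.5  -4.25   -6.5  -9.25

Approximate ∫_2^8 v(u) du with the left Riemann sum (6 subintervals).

-15.25

Δu = 1.
Sum = 1·[(-0.25) + (-0.5) + (-1.25) + (-2.5) + (-4.25) + (-6.5)] = -15.25.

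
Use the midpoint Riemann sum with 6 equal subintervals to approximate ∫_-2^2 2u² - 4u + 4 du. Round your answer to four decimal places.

Δu = (2 − (-2))/6 = 2/3.
Midpoints: -5/3, -1, -1/3, 1/3, 1, 5/3.
f(-5/3) = 146/9, f(-1) = 10, f(-1/3) = 50/9, f(1/3) = 26/9, f(1) = 2, f(5/3) = 26/9.
Sum = Δu · [f(-5/3) + f(-1) + f(-1/3) + ...].
Sum ≈ 26.3704.

26.3704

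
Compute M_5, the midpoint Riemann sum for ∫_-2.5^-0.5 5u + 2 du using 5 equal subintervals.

Δu = (-0.5 − (-2.5))/5 = 0.4.
Midpoints: -2.3, -1.9, -1.5, -1.1, -0.7.
f(-2.3) = -9.5, f(-1.9) = -7.5, f(-1.5) = -5.5, f(-1.1) = -3.5, f(-0.7) = -1.5.
Sum = Δu · [f(-2.3) + f(-1.9) + f(-1.5) + f(-1.1) + f(-0.7)].
Sum = -11.

-11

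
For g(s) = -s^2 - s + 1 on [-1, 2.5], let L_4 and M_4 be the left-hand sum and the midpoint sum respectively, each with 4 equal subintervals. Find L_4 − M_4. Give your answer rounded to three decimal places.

3.158

L_4 = -1.28515625.
M_4 ≈ -4.44336.
L_4 − M_4 ≈ 3.158.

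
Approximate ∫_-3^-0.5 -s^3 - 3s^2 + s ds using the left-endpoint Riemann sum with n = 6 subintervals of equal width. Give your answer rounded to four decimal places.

-11.2435

Δs = (-0.5 − (-3))/6 = 5/12.
Left endpoints: -3, -31/12, -13/6, -1.75, -4/3, -11/12.
f(-3) = -3, f(-31/12) = -9269/1728, f(-13/6) = -1313/216, f(-1.75) = -5.578125, f(-4/3) = -116/27, f(-11/12) = -4609/1728.
Sum = Δs · [f(-3) + f(-31/12) + f(-13/6) + ...].
Sum ≈ -11.2435.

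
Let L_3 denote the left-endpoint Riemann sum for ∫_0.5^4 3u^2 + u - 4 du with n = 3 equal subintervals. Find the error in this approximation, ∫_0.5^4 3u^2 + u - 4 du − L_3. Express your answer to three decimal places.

Exact integral: ∫_0.5^4 f(u) du = 57.75.
L_3 ≈ 30.52778.
Error ≈ 57.75 − 30.52778 ≈ 27.222.

27.222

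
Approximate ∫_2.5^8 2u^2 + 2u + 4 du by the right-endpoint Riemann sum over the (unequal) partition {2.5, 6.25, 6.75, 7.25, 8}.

Subinterval widths: 3.75, 0.5, 0.5, 0.75.
Right endpoints: 6.25, 6.75, 7.25, 8.
f(6.25) = 94.625, f(6.75) = 108.625, f(7.25) = 123.625, f(8) = 148.
Sum = Σ Δu_i · f(u_i).
Sum = 581.96875.

581.96875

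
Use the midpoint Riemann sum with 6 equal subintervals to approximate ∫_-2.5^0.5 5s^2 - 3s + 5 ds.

49.9375

Δs = (0.5 − (-2.5))/6 = 0.5.
Midpoints: -2.25, -1.75, -1.25, -0.75, -0.25, 0.25.
f(-2.25) = 37.0625, f(-1.75) = 25.5625, f(-1.25) = 16.5625, f(-0.75) = 10.0625, f(-0.25) = 6.0625, f(0.25) = 4.5625.
Sum = Δs · [f(-2.25) + f(-1.75) + f(-1.25) + ...].
Sum = 49.9375.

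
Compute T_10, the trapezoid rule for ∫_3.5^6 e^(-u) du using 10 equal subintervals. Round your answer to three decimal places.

0.028

Δu = (6 − 3.5)/10 = 0.25.
f(3.5) ≈ 0.030, f(3.75) ≈ 0.024, f(4) ≈ 0.018, f(4.25) ≈ 0.014, f(4.5) ≈ 0.011, f(4.75) ≈ 0.009, f(5) ≈ 0.007, f(5.25) ≈ 0.005, f(5.5) ≈ 0.004, f(5.75) ≈ 0.003, f(6) ≈ 0.002.
T_10 = (Δu/2)·[f(u_0) + 2f(u_1) + ... + 2f(u_{9}) + f(u_10)].
Sum ≈ 0.028.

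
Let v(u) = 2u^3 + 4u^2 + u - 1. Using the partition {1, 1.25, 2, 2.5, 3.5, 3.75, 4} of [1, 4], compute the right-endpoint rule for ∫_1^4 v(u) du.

Subinterval widths: 0.25, 0.75, 0.5, 1, 0.25, 0.25.
Right endpoints: 1.25, 2, 2.5, 3.5, 3.75, 4.
v(1.25) = 10.40625, v(2) = 33, v(2.5) = 57.75, v(3.5) = 137.25, v(3.75) = 164.46875, v(4) = 195.
Sum = Σ Δu_i · v(u_i).
Sum = 283.34375.

283.34375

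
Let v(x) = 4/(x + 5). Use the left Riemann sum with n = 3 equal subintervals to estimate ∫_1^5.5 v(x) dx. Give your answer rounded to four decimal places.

2.4667

Δx = (5.5 − 1)/3 = 1.5.
Left endpoints: 1, 2.5, 4.
v(1) = 2/3, v(2.5) = 8/15, v(4) = 4/9.
Sum = Δx · [v(1) + v(2.5) + v(4)].
Sum ≈ 2.4667.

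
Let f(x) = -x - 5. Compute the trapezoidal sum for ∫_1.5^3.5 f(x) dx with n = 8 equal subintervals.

-15

Δx = (3.5 − 1.5)/8 = 0.25.
f(1.5) = -6.5, f(1.75) = -6.75, f(2) = -7, f(2.25) = -7.25, f(2.5) = -7.5, f(2.75) = -7.75, f(3) = -8, f(3.25) = -8.25, f(3.5) = -8.5.
T_8 = (Δx/2)·[f(x_0) + 2f(x_1) + ... + 2f(x_{7}) + f(x_8)].
Sum = -15.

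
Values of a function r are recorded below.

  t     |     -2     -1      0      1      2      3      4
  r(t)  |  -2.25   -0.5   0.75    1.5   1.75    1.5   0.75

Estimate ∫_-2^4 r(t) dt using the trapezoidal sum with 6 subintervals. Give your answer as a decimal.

4.25

Δt = 1.
T_6 = (1/2)·[(-2.25) + 2·(-0.5) + 2·0.75 + 2·1.5 + 2·1.75 + 2·1.5 + 0.75] = 4.25.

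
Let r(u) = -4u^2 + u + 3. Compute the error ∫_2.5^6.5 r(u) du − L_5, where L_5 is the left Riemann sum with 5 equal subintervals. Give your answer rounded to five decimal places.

-54.29333

Exact integral: ∫_2.5^6.5 r(u) du ≈ -315.3333333.
L_5 = -261.04.
Error ≈ -315.3333333 − (-261.04) ≈ -54.29333.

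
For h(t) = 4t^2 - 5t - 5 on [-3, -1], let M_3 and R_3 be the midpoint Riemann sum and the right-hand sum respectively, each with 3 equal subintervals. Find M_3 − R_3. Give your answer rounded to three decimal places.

13.111

M_3 ≈ 44.37037.
R_3 ≈ 31.25926.
M_3 − R_3 ≈ 13.111.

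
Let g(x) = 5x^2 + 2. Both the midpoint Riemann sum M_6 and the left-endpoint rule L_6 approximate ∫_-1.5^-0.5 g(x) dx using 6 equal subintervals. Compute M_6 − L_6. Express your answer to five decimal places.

M_6 ≈ 7.4050926.
L_6 ≈ 8.2731481.
M_6 − L_6 ≈ -0.86806.

-0.86806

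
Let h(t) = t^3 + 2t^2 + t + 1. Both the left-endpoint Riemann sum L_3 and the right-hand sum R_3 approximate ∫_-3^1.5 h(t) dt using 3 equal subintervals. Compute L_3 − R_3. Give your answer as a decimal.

-32.0625

L_3 = -14.0625.
R_3 = 18.
L_3 − R_3 = -32.0625.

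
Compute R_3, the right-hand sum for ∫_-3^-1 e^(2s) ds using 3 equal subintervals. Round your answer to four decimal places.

Δs = (-1 − (-3))/3 = 2/3.
Right endpoints: -7/3, -5/3, -1.
f(-7/3) ≈ 0.0094, f(-5/3) ≈ 0.0357, f(-1) ≈ 0.1353.
Sum = Δs · [f(-7/3) + f(-5/3) + f(-1)].
Sum ≈ 0.1203.

0.1203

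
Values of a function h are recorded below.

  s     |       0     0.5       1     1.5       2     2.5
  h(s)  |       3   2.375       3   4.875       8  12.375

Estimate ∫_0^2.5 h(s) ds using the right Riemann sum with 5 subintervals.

15.3125

Δs = 0.5.
Sum = 0.5·[2.375 + 3 + 4.875 + 8 + 12.375] = 15.3125.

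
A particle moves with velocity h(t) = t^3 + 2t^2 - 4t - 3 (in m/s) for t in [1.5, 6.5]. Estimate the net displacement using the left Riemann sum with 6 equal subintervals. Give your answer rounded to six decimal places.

Δt = (6.5 − 1.5)/6 = 5/6.
Left endpoints: 1.5, 7/3, 19/6, 4, 29/6, 17/3.
h(1.5) = -1.125, h(7/3) = 304/27, h(19/6) = 7807/216, h(4) = 77, h(29/6) = 29657/216, h(17/3) = 5954/27.
Sum = Δt · [h(1.5) + h(7/3) + h(19/6) + ...].
Sum ≈ 400.914352.

400.914352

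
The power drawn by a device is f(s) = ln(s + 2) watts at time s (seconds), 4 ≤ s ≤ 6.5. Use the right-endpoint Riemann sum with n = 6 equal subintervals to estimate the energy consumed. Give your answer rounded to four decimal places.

Δs = (6.5 − 4)/6 = 5/12.
Right endpoints: 53/12, 29/6, 5.25, 17/3, 73/12, 6.5.
f(53/12) ≈ 1.8589, f(29/6) ≈ 1.9218, f(5.25) ≈ 1.9810, f(17/3) ≈ 2.0369, f(73/12) ≈ 2.0898, f(6.5) ≈ 2.1401.
Sum = Δs · [f(53/12) + f(29/6) + f(5.25) + ...].
Sum ≈ 5.0119.

5.0119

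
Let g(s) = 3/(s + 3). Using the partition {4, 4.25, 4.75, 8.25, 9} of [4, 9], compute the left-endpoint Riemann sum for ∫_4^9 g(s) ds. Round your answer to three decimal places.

Subinterval widths: 0.25, 0.5, 3.5, 0.75.
Left endpoints: 4, 4.25, 4.75, 8.25.
g(4) = 3/7, g(4.25) = 12/29, g(4.75) = 12/31, g(8.25) = 4/15.
Sum = Σ Δs_i · g(s_i).
Sum ≈ 1.869.

1.869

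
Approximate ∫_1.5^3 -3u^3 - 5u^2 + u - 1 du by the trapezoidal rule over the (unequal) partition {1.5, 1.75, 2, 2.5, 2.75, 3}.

Subinterval widths: 0.25, 0.25, 0.5, 0.25, 0.25.
f(1.5) = -20.875, f(1.75) = -30.640625, f(2) = -43, f(2.5) = -76.625, f(2.75) = -98.453125, f(3) = -124.
On each subinterval the trapezoid contributes (Δu_i/2)·[f(u_{i-1}) + f(u_i)].
Sum = -95.2421875.

-95.2421875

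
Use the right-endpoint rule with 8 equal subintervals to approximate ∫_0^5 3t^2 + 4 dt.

169.4140625

Δt = (5 − 0)/8 = 0.625.
Right endpoints: 0.625, 1.25, 1.875, 2.5, 3.125, 3.75, 4.375, 5.
f(0.625) = 5.171875, f(1.25) = 8.6875, f(1.875) = 14.546875, f(2.5) = 22.75, f(3.125) = 33.296875, f(3.75) = 46.1875, f(4.375) = 61.421875, f(5) = 79.
Sum = Δt · [f(0.625) + f(1.25) + f(1.875) + ...].
Sum = 169.4140625.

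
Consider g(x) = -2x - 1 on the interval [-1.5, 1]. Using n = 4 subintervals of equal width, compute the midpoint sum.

Δx = (1 − (-1.5))/4 = 0.625.
Midpoints: -1.1875, -0.5625, 0.0625, 0.6875.
g(-1.1875) = 1.375, g(-0.5625) = 0.125, g(0.0625) = -1.125, g(0.6875) = -2.375.
Sum = Δx · [g(-1.1875) + g(-0.5625) + g(0.0625) + g(0.6875)].
Sum = -1.25.

-1.25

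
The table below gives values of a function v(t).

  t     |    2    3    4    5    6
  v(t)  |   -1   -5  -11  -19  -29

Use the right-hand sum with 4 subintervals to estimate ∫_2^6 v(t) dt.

Δt = 1.
Sum = 1·[(-5) + (-11) + (-19) + (-29)] = -64.

-64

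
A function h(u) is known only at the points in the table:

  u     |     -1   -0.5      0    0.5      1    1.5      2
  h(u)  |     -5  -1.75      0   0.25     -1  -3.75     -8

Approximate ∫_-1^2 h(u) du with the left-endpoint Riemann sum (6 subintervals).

Δu = 0.5.
Sum = 0.5·[(-5) + (-1.75) + 0 + 0.25 + (-1) + (-3.75)] = -5.625.

-5.625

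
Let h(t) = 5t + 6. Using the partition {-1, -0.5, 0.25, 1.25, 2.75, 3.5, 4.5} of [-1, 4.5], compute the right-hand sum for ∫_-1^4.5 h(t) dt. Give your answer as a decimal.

95.1875

Subinterval widths: 0.5, 0.75, 1, 1.5, 0.75, 1.
Right endpoints: -0.5, 0.25, 1.25, 2.75, 3.5, 4.5.
h(-0.5) = 3.5, h(0.25) = 7.25, h(1.25) = 12.25, h(2.75) = 19.75, h(3.5) = 23.5, h(4.5) = 28.5.
Sum = Σ Δt_i · h(t_i).
Sum = 95.1875.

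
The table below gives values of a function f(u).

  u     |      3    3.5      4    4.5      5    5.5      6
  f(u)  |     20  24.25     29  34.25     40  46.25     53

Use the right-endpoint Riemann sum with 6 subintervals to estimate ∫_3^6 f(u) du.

Δu = 0.5.
Sum = 0.5·[24.25 + 29 + 34.25 + 40 + 46.25 + 53] = 113.375.

113.375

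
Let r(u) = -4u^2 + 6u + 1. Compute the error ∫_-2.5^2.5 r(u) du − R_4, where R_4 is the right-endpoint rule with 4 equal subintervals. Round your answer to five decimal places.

-13.54167

Exact integral: ∫_-2.5^2.5 r(u) du ≈ -36.6666667.
R_4 = -23.125.
Error ≈ -36.6666667 − (-23.125) ≈ -13.54167.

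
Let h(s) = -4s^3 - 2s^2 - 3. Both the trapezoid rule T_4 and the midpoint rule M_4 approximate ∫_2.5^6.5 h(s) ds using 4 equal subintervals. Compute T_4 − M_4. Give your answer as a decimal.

T_4 = -1968.
M_4 = -1912.
T_4 − M_4 = -56.

-56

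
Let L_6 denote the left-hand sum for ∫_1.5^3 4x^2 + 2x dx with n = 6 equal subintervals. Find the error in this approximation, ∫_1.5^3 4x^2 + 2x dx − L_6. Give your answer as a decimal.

3.6875

Exact integral: ∫_1.5^3 f(x) dx = 38.25.
L_6 = 34.5625.
Error = 38.25 − 34.5625 = 3.6875.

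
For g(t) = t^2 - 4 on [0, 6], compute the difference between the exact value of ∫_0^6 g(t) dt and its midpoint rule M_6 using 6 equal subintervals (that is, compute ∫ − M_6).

0.5

Exact integral: ∫_0^6 g(t) dt = 48.
M_6 = 47.5.
Error = 48 − 47.5 = 0.5.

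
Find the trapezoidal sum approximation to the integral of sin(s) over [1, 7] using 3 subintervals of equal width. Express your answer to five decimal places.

-0.13715

Δs = (7 − 1)/3 = 2.
f(1) ≈ 0.84147, f(3) ≈ 0.14112, f(5) ≈ -0.95892, f(7) ≈ 0.65699.
T_3 = (Δs/2)·[f(s_0) + 2f(s_1) + 2f(s_2) + f(s_3)].
Sum ≈ -0.13715.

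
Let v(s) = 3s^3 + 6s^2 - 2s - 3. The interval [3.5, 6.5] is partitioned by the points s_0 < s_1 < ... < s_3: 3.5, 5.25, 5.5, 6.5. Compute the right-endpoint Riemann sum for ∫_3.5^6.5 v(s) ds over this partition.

Subinterval widths: 1.75, 0.25, 1.
Right endpoints: 5.25, 5.5, 6.5.
v(5.25) = 585.984375, v(5.5) = 666.625, v(6.5) = 1061.375.
Sum = Σ Δs_i · v(s_i).
Sum = 2253.50390625.

2253.50390625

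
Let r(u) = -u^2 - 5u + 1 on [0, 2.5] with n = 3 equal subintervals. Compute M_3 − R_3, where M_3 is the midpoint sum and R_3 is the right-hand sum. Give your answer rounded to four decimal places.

8.2465

M_3 ≈ -18.188657.
R_3 ≈ -26.435185.
M_3 − R_3 ≈ 8.2465.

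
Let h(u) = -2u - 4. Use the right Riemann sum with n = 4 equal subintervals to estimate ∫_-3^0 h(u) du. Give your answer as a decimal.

-5.25

Δu = (0 − (-3))/4 = 0.75.
Right endpoints: -2.25, -1.5, -0.75, 0.
h(-2.25) = 0.5, h(-1.5) = -1, h(-0.75) = -2.5, h(0) = -4.
Sum = Δu · [h(-2.25) + h(-1.5) + h(-0.75) + h(0)].
Sum = -5.25.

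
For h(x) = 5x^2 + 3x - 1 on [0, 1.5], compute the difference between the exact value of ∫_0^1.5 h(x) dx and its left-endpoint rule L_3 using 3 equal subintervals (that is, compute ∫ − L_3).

3.625

Exact integral: ∫_0^1.5 h(x) dx = 7.5.
L_3 = 3.875.
Error = 7.5 − 3.875 = 3.625.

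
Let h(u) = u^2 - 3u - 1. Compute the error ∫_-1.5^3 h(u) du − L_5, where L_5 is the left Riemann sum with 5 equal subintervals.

-3.645

Exact integral: ∫_-1.5^3 h(u) du = -4.5.
L_5 = -0.855.
Error = -4.5 − (-0.855) = -3.645.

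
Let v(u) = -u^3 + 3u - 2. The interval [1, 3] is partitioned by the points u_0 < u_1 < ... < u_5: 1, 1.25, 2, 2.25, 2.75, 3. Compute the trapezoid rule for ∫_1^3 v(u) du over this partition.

Subinterval widths: 0.25, 0.75, 0.25, 0.5, 0.25.
v(1) = 0, v(1.25) = -0.203125, v(2) = -4, v(2.25) = -6.640625, v(2.75) = -14.546875, v(3) = -20.
On each subinterval the trapezoid contributes (Δu_i/2)·[v(u_{i-1}) + v(u_i)].
Sum = -12.546875.

-12.546875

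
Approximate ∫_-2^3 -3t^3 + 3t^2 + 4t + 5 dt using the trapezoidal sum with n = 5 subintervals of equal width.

20

Δt = (3 − (-2))/5 = 1.
f(-2) = 33, f(-1) = 7, f(0) = 5, f(1) = 9, f(2) = 1, f(3) = -37.
T_5 = (Δt/2)·[f(t_0) + 2f(t_1) + ... + 2f(t_{4}) + f(t_5)].
Sum = 20.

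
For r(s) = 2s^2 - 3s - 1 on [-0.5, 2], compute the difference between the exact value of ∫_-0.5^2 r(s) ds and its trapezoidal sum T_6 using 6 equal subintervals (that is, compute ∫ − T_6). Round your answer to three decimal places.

Exact integral: ∫_-0.5^2 r(s) ds ≈ -2.70833.
T_6 ≈ -2.56366.
Error ≈ -2.70833 − (-2.56366) ≈ -0.145.

-0.145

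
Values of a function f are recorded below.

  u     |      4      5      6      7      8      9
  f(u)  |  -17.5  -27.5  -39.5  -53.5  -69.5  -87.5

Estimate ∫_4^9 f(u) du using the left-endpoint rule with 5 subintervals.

-207.5

Δu = 1.
Sum = 1·[(-17.5) + (-27.5) + (-39.5) + (-53.5) + (-69.5)] = -207.5.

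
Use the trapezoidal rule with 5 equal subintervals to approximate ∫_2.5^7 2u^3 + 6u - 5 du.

Δu = (7 − 2.5)/5 = 0.9.
f(2.5) = 41.25, f(3.4) = 94.008, f(4.3) = 179.814, f(5.2) = 307.416, f(6.1) = 485.562, f(7) = 723.
T_5 = (Δu/2)·[f(u_0) + 2f(u_1) + ... + 2f(u_{4}) + f(u_5)].
Sum = 1304.0325.

1304.0325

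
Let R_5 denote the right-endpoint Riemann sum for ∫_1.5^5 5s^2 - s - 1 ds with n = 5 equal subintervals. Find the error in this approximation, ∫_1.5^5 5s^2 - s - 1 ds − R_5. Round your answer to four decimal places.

Exact integral: ∫_1.5^5 f(s) ds ≈ 187.833333.
R_5 = 227.85.
Error ≈ 187.833333 − 227.85 ≈ -40.0167.

-40.0167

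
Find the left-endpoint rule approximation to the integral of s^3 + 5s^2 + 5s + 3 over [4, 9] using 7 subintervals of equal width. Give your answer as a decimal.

Δs = (9 − 4)/7 = 5/7.
Left endpoints: 4, 33/7, 38/7, 43/7, 48/7, 53/7, 58/7.
f(4) = 167, f(33/7) = 83166/343, f(38/7) = 115751/343, f(43/7) = 155786/343, f(48/7) = 204021/343, f(53/7) = 261206/343, f(58/7) = 328091/343.
Sum = Δs · [f(4) + f(33/7) + f(38/7) + ...].
Sum = 2510.

2510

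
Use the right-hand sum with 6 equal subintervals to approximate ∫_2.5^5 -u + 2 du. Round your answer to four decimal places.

Δu = (5 − 2.5)/6 = 5/12.
Right endpoints: 35/12, 10/3, 3.75, 25/6, 55/12, 5.
f(35/12) = -11/12, f(10/3) = -4/3, f(3.75) = -1.75, f(25/6) = -13/6, f(55/12) = -31/12, f(5) = -3.
Sum = Δu · [f(35/12) + f(10/3) + f(3.75) + ...].
Sum ≈ -4.8958.

-4.8958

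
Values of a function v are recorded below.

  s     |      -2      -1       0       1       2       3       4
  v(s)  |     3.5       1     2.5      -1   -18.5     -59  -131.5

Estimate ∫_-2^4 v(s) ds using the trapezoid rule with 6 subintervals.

-139

Δs = 1.
T_6 = (1/2)·[3.5 + 2·1 + 2·2.5 + 2·(-1) + 2·(-18.5) + 2·(-59) + (-131.5)] = -139.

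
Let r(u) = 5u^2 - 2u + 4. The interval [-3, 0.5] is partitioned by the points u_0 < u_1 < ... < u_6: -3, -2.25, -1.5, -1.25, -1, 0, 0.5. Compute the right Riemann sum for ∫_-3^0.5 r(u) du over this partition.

Subinterval widths: 0.75, 0.75, 0.25, 0.25, 1, 0.5.
Right endpoints: -2.25, -1.5, -1.25, -1, 0, 0.5.
r(-2.25) = 33.8125, r(-1.5) = 18.25, r(-1.25) = 14.3125, r(-1) = 11, r(0) = 4, r(0.5) = 4.25.
Sum = Σ Δu_i · r(u_i).
Sum = 51.5.

51.5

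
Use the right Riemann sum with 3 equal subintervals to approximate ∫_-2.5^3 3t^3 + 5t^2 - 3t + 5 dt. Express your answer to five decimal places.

262.90509

Δt = (3 − (-2.5))/3 = 11/6.
Right endpoints: -2/3, 7/6, 3.
f(-2/3) = 25/3, f(7/6) = 941/72, f(3) = 122.
Sum = Δt · [f(-2/3) + f(7/6) + f(3)].
Sum ≈ 262.90509.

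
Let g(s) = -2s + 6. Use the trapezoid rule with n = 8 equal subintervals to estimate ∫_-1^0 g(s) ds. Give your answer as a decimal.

7

Δs = (0 − (-1))/8 = 0.125.
g(-1) = 8, g(-0.875) = 7.75, g(-0.75) = 7.5, g(-0.625) = 7.25, g(-0.5) = 7, g(-0.375) = 6.75, g(-0.25) = 6.5, g(-0.125) = 6.25, g(0) = 6.
T_8 = (Δs/2)·[g(s_0) + 2g(s_1) + ... + 2g(s_{7}) + g(s_8)].
Sum = 7.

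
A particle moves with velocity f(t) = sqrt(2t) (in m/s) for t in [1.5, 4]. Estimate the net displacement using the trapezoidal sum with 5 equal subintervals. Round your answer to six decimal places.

Δt = (4 − 1.5)/5 = 0.5.
f(1.5) ≈ 1.732051, f(2) ≈ 2.000000, f(2.5) ≈ 2.236068, f(3) ≈ 2.449490, f(3.5) ≈ 2.645751, f(4) ≈ 2.828427.
T_5 = (Δt/2)·[f(t_0) + 2f(t_1) + ... + 2f(t_{4}) + f(t_5)].
Sum ≈ 5.805774.

5.805774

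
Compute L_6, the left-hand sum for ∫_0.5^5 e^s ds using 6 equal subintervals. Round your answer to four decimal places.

98.5437

Δs = (5 − 0.5)/6 = 0.75.
Left endpoints: 0.5, 1.25, 2, 2.75, 3.5, 4.25.
f(0.5) ≈ 1.6487, f(1.25) ≈ 3.4903, f(2) ≈ 7.3891, f(2.75) ≈ 15.6426, f(3.5) ≈ 33.1155, f(4.25) ≈ 70.1054.
Sum = Δs · [f(0.5) + f(1.25) + f(2) + ...].
Sum ≈ 98.5437.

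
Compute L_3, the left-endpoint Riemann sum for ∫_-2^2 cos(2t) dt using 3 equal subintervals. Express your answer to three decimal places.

Δt = (2 − (-2))/3 = 4/3.
Left endpoints: -2, -2/3, 2/3.
f(-2) ≈ -0.654, f(-2/3) ≈ 0.235, f(2/3) ≈ 0.235.
Sum = Δt · [f(-2) + f(-2/3) + f(2/3)].
Sum ≈ -0.244.

-0.244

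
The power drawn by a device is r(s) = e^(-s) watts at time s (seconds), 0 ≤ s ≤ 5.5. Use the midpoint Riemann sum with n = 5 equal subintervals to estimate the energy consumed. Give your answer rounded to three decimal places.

Δs = (5.5 − 0)/5 = 1.1.
Midpoints: 0.55, 1.65, 2.75, 3.85, 4.95.
r(0.55) ≈ 0.577, r(1.65) ≈ 0.192, r(2.75) ≈ 0.064, r(3.85) ≈ 0.021, r(4.95) ≈ 0.007.
Sum = Δs · [r(0.55) + r(1.65) + r(2.75) + r(3.85) + r(4.95)].
Sum ≈ 0.947.

0.947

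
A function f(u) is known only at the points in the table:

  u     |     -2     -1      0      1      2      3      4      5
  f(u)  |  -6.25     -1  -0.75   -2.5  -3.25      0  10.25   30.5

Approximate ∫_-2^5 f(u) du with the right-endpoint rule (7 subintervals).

Δu = 1.
Sum = 1·[(-1) + (-0.75) + (-2.5) + (-3.25) + 0 + 10.25 + 30.5] = 33.25.

33.25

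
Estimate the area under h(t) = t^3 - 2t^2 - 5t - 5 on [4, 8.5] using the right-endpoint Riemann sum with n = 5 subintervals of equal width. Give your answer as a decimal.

908.1225

Δt = (8.5 − 4)/5 = 0.9.
Right endpoints: 4.9, 5.8, 6.7, 7.6, 8.5.
h(4.9) = 40.129, h(5.8) = 93.832, h(6.7) = 172.483, h(7.6) = 280.456, h(8.5) = 422.125.
Sum = Δt · [h(4.9) + h(5.8) + h(6.7) + h(7.6) + h(8.5)].
Sum = 908.1225.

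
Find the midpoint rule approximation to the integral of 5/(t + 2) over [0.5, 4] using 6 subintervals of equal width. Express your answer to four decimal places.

Δt = (4 − 0.5)/6 = 7/12.
Midpoints: 19/24, 1.375, 47/24, 61/24, 3.125, 89/24.
f(19/24) = 120/67, f(1.375) = 40/27, f(47/24) = 24/19, f(61/24) = 120/109, f(3.125) = 40/41, f(89/24) = 120/137.
Sum = Δt · [f(19/24) + f(1.375) + f(47/24) + ...].
Sum ≈ 4.3681.

4.3681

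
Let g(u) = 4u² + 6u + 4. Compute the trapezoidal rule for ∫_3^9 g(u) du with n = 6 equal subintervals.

1180

Δu = (9 − 3)/6 = 1.
g(3) = 58, g(4) = 92, g(5) = 134, g(6) = 184, g(7) = 242, g(8) = 308, g(9) = 382.
T_6 = (Δu/2)·[g(u_0) + 2g(u_1) + ... + 2g(u_{5}) + g(u_6)].
Sum = 1180.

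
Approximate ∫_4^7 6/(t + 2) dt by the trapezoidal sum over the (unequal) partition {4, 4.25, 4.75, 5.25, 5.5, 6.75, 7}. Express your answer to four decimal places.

2.4374

Subinterval widths: 0.25, 0.5, 0.5, 0.25, 1.25, 0.25.
f(4) = 1, f(4.25) = 0.96, f(4.75) = 8/9, f(5.25) = 24/29, f(5.5) = 0.8, f(6.75) = 24/35, f(7) = 2/3.
On each subinterval the trapezoid contributes (Δt_i/2)·[f(t_{i-1}) + f(t_i)].
Sum ≈ 2.4374.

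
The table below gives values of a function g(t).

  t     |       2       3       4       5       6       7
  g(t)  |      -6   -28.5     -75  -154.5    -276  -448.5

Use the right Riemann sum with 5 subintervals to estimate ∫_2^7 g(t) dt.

Δt = 1.
Sum = 1·[(-28.5) + (-75) + (-154.5) + (-276) + (-448.5)] = -982.5.

-982.5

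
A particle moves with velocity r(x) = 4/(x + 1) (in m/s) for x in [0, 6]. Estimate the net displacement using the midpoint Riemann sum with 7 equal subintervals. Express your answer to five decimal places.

Δx = (6 − 0)/7 = 6/7.
Midpoints: 3/7, 9/7, 15/7, 3, 27/7, 33/7, 39/7.
r(3/7) = 2.8, r(9/7) = 1.75, r(15/7) = 14/11, r(3) = 1, r(27/7) = 14/17, r(33/7) = 0.7, r(39/7) = 14/23.
Sum = Δx · [r(3/7) + r(9/7) + r(15/7) + ...].
Sum ≈ 7.67567.

7.67567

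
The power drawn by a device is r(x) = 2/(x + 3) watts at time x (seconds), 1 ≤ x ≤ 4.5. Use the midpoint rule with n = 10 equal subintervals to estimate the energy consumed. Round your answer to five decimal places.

1.25676

Δx = (4.5 − 1)/10 = 0.35.
Midpoints: 1.175, 1.525, 1.875, 2.225, 2.575, 2.925, 3.275, 3.625, 3.975, 4.325.
r(1.175) = 80/167, r(1.525) = 80/181, r(1.875) = 16/39, r(2.225) = 80/209, r(2.575) = 80/223, r(2.925) = 80/237, r(3.275) = 80/251, r(3.625) = 16/53, r(3.975) = 80/279, r(4.325) = 80/293.
Sum = Δx · [r(1.175) + r(1.525) + r(1.875) + ...].
Sum ≈ 1.25676.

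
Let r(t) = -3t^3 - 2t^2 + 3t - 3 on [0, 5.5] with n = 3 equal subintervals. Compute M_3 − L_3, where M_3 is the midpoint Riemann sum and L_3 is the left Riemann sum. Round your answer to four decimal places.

M_3 ≈ -727.129919.
L_3 ≈ -352.891204.
M_3 − L_3 ≈ -374.2387.

-374.2387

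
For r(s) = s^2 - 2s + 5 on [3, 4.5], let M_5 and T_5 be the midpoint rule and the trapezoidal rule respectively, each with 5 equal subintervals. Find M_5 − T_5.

M_5 = 17.61375.
T_5 = 17.6475.
M_5 − T_5 = -0.03375.

-0.03375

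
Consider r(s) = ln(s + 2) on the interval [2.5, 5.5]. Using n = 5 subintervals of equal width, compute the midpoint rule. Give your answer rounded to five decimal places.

5.34476

Δs = (5.5 − 2.5)/5 = 0.6.
Midpoints: 2.8, 3.4, 4, 4.6, 5.2.
r(2.8) ≈ 1.56862, r(3.4) ≈ 1.68640, r(4) ≈ 1.79176, r(4.6) ≈ 1.88707, r(5.2) ≈ 1.97408.
Sum = Δs · [r(2.8) + r(3.4) + r(4) + r(4.6) + r(5.2)].
Sum ≈ 5.34476.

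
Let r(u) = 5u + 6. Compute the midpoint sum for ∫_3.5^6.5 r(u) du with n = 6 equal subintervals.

Δu = (6.5 − 3.5)/6 = 0.5.
Midpoints: 3.75, 4.25, 4.75, 5.25, 5.75, 6.25.
r(3.75) = 24.75, r(4.25) = 27.25, r(4.75) = 29.75, r(5.25) = 32.25, r(5.75) = 34.75, r(6.25) = 37.25.
Sum = Δu · [r(3.75) + r(4.25) + r(4.75) + ...].
Sum = 93.

93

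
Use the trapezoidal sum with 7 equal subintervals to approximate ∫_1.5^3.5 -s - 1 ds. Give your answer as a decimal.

-7

Δs = (3.5 − 1.5)/7 = 2/7.
f(1.5) = -2.5, f(25/14) = -39/14, f(29/14) = -43/14, f(33/14) = -47/14, f(37/14) = -51/14, f(41/14) = -55/14, f(45/14) = -59/14, f(3.5) = -4.5.
T_7 = (Δs/2)·[f(s_0) + 2f(s_1) + ... + 2f(s_{6}) + f(s_7)].
Sum = -7.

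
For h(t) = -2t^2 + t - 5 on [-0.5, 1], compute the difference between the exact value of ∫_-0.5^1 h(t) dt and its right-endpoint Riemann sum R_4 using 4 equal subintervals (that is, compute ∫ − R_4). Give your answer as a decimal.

0.0703125

Exact integral: ∫_-0.5^1 h(t) dt = -7.875.
R_4 = -7.9453125.
Error = -7.875 − (-7.9453125) = 0.0703125.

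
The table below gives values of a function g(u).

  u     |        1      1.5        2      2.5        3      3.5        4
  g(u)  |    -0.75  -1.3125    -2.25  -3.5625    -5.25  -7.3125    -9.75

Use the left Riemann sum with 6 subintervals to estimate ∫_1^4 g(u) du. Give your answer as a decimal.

-10.21875

Δu = 0.5.
Sum = 0.5·[(-0.75) + (-1.3125) + (-2.25) + (-3.5625) + (-5.25) + (-7.3125)] = -10.21875.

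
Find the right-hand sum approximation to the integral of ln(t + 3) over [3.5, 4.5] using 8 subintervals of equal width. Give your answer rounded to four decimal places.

Δt = (4.5 − 3.5)/8 = 0.125.
Right endpoints: 3.625, 3.75, 3.875, 4, 4.125, 4.25, 4.375, 4.5.
f(3.625) ≈ 1.8909, f(3.75) ≈ 1.9095, f(3.875) ≈ 1.9279, f(4) ≈ 1.9459, f(4.125) ≈ 1.9636, f(4.25) ≈ 1.9810, f(4.375) ≈ 1.9981, f(4.5) ≈ 2.0149.
Sum = Δt · [f(3.625) + f(3.75) + f(3.875) + ...].
Sum ≈ 1.9540.

1.9540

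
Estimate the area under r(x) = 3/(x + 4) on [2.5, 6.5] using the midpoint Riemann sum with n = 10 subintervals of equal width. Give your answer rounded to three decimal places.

Δx = (6.5 − 2.5)/10 = 0.4.
Midpoints: 2.7, 3.1, 3.5, 3.9, 4.3, 4.7, 5.1, 5.5, 5.9, 6.3.
r(2.7) = 30/67, r(3.1) = 30/71, r(3.5) = 0.4, r(3.9) = 30/79, r(4.3) = 30/83, r(4.7) = 10/29, r(5.1) = 30/91, r(5.5) = 6/19, r(5.9) = 10/33, r(6.3) = 30/103.
Sum = Δx · [r(2.7) + r(3.1) + r(3.5) + ...].
Sum ≈ 1.438.

1.438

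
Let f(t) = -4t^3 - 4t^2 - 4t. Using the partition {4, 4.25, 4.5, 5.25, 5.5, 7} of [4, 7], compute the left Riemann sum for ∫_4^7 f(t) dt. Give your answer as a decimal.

Subinterval widths: 0.25, 0.25, 0.75, 0.25, 1.5.
Left endpoints: 4, 4.25, 4.5, 5.25, 5.5.
f(4) = -336, f(4.25) = -396.3125, f(4.5) = -463.5, f(5.25) = -710.0625, f(5.5) = -808.5.
Sum = Σ Δt_i · f(t_i).
Sum = -1920.96875.

-1920.96875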